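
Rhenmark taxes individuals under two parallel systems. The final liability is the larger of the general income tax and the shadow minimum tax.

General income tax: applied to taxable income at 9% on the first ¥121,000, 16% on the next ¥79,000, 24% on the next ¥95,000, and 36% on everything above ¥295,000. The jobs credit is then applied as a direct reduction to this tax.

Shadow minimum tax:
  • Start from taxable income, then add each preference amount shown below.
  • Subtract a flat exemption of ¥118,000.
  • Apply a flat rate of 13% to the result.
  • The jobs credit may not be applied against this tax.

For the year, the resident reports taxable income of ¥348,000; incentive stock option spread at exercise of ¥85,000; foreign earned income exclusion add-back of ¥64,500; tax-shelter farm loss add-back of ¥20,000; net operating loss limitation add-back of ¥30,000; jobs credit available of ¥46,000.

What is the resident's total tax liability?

¥55,835

Shadow minimum tax:
  Adjusted income: ¥348,000 + ¥85,000 + ¥64,500 + ¥20,000 + ¥30,000 = ¥547,500
  Less exemption ¥118,000 → base ¥429,500
  ¥429,500 × 13% = ¥55,835

General income tax:
  ¥121,000 × 9% = ¥10,890
  ¥79,000 × 16% = ¥12,640
  ¥95,000 × 24% = ¥22,800
  ¥53,000 × 36% = ¥19,080
  → ¥65,410
  Less jobs credit ¥46,000 → ¥19,410

¥55,835 > ¥19,410, so the shadow minimum tax is the binding amount.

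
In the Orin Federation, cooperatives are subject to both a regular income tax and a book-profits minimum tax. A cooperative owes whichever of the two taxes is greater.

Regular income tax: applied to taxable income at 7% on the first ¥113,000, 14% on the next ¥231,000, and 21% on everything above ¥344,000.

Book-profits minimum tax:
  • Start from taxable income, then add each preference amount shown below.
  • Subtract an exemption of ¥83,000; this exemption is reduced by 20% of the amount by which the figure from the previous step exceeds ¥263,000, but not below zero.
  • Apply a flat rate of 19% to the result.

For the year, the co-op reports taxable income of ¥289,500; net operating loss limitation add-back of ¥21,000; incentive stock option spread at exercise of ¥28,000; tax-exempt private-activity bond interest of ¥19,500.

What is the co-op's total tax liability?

¥55,860

Regular income tax:
  ¥113,000 × 7% = ¥7,910
  ¥176,500 × 14% = ¥24,710
  → ¥32,620

Book-profits minimum tax:
  Adjusted income: ¥289,500 + ¥21,000 + ¥28,000 + ¥19,500 = ¥358,000
  Exemption: ¥83,000 − 20% × (¥358,000 − ¥263,000) = ¥83,000 − ¥19,000 = ¥64,000
  Base: ¥358,000 − ¥64,000 = ¥294,000
  ¥294,000 × 19% = ¥55,860

¥55,860 > ¥32,620, so the book-profits minimum tax is the binding amount.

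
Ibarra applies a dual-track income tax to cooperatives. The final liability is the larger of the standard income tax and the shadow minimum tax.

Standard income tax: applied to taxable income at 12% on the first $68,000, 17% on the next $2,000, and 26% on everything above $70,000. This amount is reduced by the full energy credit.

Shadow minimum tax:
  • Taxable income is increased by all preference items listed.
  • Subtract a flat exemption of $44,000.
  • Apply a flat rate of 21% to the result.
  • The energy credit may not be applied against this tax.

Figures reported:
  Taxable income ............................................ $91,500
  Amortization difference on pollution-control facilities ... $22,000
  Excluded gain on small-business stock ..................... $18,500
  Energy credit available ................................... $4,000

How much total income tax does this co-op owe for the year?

Shadow minimum tax:
  Adjusted income: $91,500 + $22,000 + $18,500 = $132,000
  Less exemption $44,000 → base $88,000
  $88,000 × 21% = $18,480

Standard income tax:
  $68,000 × 12% = $8,160
  $2,000 × 17% = $340
  $21,500 × 26% = $5,590
  → $14,090
  Less energy credit $4,000 → $10,090

$18,480 > $10,090, so the shadow minimum tax is the binding amount.

$18,480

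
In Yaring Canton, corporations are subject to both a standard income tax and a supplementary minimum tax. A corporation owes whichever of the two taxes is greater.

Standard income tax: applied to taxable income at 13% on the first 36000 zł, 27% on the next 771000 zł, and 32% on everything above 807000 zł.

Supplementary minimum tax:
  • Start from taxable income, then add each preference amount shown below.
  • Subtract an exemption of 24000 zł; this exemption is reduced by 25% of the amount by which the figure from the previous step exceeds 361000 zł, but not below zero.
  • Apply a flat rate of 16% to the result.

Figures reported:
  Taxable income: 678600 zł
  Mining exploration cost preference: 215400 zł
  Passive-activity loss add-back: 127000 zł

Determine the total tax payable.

Standard income tax:
  36000 zł × 13% = 4680 zł
  642600 zł × 27% = 173502 zł
  → 178182 zł

Supplementary minimum tax:
  Adjusted income: 678600 zł + 215400 zł + 127000 zł = 1021000 zł
  Exemption: 25% × (1021000 zł − 361000 zł) = 165000 zł ≥ 24000 zł, so the exemption is fully phased out
  Base: 1021000 zł − 0 zł = 1021000 zł
  1021000 zł × 16% = 163360 zł

178182 zł > 163360 zł, so the standard income tax governs.

178182 zł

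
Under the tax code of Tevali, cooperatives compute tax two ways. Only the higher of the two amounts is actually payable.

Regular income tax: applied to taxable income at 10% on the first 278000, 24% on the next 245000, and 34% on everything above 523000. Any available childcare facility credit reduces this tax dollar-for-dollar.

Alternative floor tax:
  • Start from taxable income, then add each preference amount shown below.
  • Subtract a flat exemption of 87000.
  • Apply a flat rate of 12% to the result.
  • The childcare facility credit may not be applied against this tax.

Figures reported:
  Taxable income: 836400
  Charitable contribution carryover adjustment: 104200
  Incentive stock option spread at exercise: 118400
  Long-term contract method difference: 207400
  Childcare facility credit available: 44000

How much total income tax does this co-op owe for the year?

149156

Alternative floor tax:
  Adjusted income: 836400 + 104200 + 118400 + 207400 = 1266400
  Less exemption 87000 → base 1179400
  1179400 × 12% = 141528

Regular income tax:
  278000 × 10% = 27800
  245000 × 24% = 58800
  313400 × 34% = 106556
  → 193156
  Less childcare facility credit 44000 → 149156

149156 > 141528, so the regular income tax governs.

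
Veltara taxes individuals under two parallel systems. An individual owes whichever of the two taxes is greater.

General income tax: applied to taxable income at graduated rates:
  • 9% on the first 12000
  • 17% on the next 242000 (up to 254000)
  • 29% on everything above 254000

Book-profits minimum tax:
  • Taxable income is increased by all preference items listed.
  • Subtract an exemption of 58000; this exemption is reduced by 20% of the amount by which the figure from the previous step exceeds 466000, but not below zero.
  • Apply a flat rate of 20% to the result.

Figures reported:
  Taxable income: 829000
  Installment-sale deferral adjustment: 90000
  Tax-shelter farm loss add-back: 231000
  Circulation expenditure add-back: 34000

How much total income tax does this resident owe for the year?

236800

Book-profits minimum tax:
  Adjusted income: 829000 + 90000 + 231000 + 34000 = 1184000
  Exemption: 20% × (1184000 − 466000) = 143600 ≥ 58000, so the exemption is fully phased out
  Base: 1184000 − 0 = 1184000
  1184000 × 20% = 236800

General income tax:
  12000 × 9% = 1080
  242000 × 17% = 41140
  575000 × 29% = 166750
  → 208970

236800 > 208970, so the book-profits minimum tax is the binding amount.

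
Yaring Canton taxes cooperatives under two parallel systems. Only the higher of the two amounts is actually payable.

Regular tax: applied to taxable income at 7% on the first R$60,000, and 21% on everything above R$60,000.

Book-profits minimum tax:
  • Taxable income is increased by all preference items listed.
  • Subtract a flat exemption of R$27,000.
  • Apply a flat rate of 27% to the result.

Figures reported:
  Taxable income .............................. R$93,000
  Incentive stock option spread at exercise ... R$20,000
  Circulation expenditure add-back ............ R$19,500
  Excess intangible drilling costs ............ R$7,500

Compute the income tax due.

Book-profits minimum tax:
  Adjusted income: R$93,000 + R$20,000 + R$19,500 + R$7,500 = R$140,000
  Less exemption R$27,000 → base R$113,000
  R$113,000 × 27% = R$30,510

Regular tax:
  R$60,000 × 7% = R$4,200
  R$33,000 × 21% = R$6,930
  → R$11,130

R$30,510 > R$11,130, so the book-profits minimum tax is the binding amount.

R$30,510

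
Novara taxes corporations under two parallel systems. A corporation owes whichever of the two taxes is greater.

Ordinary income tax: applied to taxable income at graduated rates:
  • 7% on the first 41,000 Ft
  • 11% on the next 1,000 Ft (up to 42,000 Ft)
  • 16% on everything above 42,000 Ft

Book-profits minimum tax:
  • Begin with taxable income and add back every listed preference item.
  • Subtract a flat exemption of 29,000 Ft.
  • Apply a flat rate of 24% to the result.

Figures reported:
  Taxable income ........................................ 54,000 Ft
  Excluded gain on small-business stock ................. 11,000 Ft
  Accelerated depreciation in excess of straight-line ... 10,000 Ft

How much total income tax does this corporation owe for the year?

11,040 Ft

Ordinary income tax:
  41,000 Ft × 7% = 2,870 Ft
  1,000 Ft × 11% = 110 Ft
  12,000 Ft × 16% = 1,920 Ft
  → 4,900 Ft

Book-profits minimum tax:
  Adjusted income: 54,000 Ft + 11,000 Ft + 10,000 Ft = 75,000 Ft
  Less exemption 29,000 Ft → base 46,000 Ft
  46,000 Ft × 24% = 11,040 Ft

11,040 Ft > 4,900 Ft, so the book-profits minimum tax is the binding amount.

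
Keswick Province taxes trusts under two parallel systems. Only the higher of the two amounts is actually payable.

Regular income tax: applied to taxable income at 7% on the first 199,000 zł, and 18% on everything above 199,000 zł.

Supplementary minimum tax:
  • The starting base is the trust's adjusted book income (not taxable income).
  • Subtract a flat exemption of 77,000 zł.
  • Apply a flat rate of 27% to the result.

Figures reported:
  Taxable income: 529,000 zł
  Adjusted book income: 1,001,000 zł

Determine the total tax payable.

Regular income tax:
  199,000 zł × 7% = 13,930 zł
  330,000 zł × 18% = 59,400 zł
  → 73,330 zł

Supplementary minimum tax:
  Base (adjusted book income): 1,001,000 zł
  Less exemption 77,000 zł → base 924,000 zł
  924,000 zł × 27% = 249,480 zł

249,480 zł > 73,330 zł, so the supplementary minimum tax is the binding amount.

249,480 zł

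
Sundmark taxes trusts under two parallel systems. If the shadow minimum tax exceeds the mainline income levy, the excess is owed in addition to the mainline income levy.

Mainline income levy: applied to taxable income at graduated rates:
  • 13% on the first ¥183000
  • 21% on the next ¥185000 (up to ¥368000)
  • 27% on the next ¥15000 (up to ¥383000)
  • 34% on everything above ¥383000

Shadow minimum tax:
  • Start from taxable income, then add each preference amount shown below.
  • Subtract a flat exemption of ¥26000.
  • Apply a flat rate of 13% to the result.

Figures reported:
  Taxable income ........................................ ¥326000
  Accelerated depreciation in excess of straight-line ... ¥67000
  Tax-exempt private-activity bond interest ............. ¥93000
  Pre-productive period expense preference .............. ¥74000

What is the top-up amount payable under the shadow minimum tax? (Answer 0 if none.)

Mainline income levy:
  ¥183000 × 13% = ¥23790
  ¥143000 × 21% = ¥30030
  → ¥53820

Shadow minimum tax:
  Adjusted income: ¥326000 + ¥67000 + ¥93000 + ¥74000 = ¥560000
  Less exemption ¥26000 → base ¥534000
  ¥534000 × 13% = ¥69420

Excess of shadow minimum tax over mainline income levy: ¥69420 − ¥53820 = ¥15600.

¥15600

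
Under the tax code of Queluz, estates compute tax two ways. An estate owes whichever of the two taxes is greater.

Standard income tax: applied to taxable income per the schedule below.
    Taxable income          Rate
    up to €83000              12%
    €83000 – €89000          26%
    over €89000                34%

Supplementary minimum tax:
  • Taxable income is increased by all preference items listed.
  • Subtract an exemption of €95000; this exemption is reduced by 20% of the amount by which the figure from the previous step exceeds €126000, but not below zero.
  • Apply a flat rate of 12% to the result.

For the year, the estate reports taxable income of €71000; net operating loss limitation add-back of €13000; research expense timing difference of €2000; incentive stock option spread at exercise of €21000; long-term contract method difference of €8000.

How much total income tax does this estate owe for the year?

Standard income tax:
  €71000 × 12% = €8520

Supplementary minimum tax:
  Adjusted income: €71000 + €13000 + €2000 + €21000 + €8000 = €115000
  Exemption: €115000 ≤ €126000, so full €95000 applies
  Base: €115000 − €95000 = €20000
  €20000 × 12% = €2400

€8520 > €2400, so the standard income tax governs.

€8520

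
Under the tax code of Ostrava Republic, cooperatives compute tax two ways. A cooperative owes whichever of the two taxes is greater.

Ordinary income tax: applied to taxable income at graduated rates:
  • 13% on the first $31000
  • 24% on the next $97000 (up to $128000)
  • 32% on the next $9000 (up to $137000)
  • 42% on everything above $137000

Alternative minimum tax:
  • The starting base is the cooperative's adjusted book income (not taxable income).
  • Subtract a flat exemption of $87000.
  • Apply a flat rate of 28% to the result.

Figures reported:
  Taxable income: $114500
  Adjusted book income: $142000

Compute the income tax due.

Ordinary income tax:
  $31000 × 13% = $4030
  $83500 × 24% = $20040
  → $24070

Alternative minimum tax:
  Base (adjusted book income): $142000
  Less exemption $87000 → base $55000
  $55000 × 28% = $15400

$24070 > $15400, so the ordinary income tax governs.

$24070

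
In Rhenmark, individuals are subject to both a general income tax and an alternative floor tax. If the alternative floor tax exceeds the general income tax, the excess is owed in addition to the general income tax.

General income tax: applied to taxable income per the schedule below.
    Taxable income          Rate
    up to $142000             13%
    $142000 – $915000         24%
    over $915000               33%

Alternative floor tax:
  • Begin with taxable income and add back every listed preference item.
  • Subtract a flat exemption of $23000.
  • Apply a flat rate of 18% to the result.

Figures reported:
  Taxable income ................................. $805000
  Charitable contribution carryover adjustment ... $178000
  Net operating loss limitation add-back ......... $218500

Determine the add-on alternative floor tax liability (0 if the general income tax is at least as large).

General income tax:
  $142000 × 13% = $18460
  $663000 × 24% = $159120
  → $177580

Alternative floor tax:
  Adjusted income: $805000 + $178000 + $218500 = $1201500
  Less exemption $23000 → base $1178500
  $1178500 × 18% = $212130

Excess of alternative floor tax over general income tax: $212130 − $177580 = $34550.

$34550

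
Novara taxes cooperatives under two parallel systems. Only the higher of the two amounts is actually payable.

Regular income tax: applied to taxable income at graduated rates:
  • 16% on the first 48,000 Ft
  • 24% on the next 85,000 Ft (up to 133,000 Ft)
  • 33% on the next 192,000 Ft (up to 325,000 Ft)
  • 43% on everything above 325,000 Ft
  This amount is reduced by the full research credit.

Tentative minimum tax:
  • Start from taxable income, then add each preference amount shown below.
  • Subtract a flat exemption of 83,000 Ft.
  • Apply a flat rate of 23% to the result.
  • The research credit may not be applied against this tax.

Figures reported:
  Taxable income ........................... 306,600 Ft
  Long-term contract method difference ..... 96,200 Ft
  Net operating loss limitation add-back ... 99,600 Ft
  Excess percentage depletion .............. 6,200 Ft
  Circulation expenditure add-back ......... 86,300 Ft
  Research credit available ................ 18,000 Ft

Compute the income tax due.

117,737 Ft

Regular income tax:
  48,000 Ft × 16% = 7,680 Ft
  85,000 Ft × 24% = 20,400 Ft
  173,600 Ft × 33% = 57,288 Ft
  → 85,368 Ft
  Less research credit 18,000 Ft → 67,368 Ft

Tentative minimum tax:
  Adjusted income: 306,600 Ft + 96,200 Ft + 99,600 Ft + 6,200 Ft + 86,300 Ft = 594,900 Ft
  Less exemption 83,000 Ft → base 511,900 Ft
  511,900 Ft × 23% = 117,737 Ft

117,737 Ft > 67,368 Ft, so the tentative minimum tax is the binding amount.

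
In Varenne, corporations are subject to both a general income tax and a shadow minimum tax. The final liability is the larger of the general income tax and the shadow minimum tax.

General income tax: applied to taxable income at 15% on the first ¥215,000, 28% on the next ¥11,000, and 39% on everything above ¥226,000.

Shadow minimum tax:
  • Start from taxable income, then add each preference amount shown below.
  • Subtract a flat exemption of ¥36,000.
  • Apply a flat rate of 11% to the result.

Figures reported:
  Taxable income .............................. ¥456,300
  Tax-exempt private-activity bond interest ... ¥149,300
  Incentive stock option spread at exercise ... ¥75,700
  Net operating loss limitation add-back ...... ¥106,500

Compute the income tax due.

¥125,147

Shadow minimum tax:
  Adjusted income: ¥456,300 + ¥149,300 + ¥75,700 + ¥106,500 = ¥787,800
  Less exemption ¥36,000 → base ¥751,800
  ¥751,800 × 11% = ¥82,698

General income tax:
  ¥215,000 × 15% = ¥32,250
  ¥11,000 × 28% = ¥3,080
  ¥230,300 × 39% = ¥89,817
  → ¥125,147

¥125,147 > ¥82,698, so the general income tax governs.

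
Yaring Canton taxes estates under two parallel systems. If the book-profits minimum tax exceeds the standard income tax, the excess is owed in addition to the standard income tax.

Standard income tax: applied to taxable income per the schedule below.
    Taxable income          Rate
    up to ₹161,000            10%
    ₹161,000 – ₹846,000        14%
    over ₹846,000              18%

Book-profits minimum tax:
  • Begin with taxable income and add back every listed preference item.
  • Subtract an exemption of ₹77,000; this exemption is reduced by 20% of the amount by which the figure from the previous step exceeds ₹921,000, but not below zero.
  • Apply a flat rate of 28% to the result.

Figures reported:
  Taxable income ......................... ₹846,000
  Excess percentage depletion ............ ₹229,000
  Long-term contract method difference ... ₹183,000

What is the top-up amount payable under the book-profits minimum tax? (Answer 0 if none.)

₹237,552

Standard income tax:
  ₹161,000 × 10% = ₹16,100
  ₹685,000 × 14% = ₹95,900
  → ₹112,000

Book-profits minimum tax:
  Adjusted income: ₹846,000 + ₹229,000 + ₹183,000 = ₹1,258,000
  Exemption: ₹77,000 − 20% × (₹1,258,000 − ₹921,000) = ₹77,000 − ₹67,400 = ₹9,600
  Base: ₹1,258,000 − ₹9,600 = ₹1,248,400
  ₹1,248,400 × 28% = ₹349,552

Excess of book-profits minimum tax over standard income tax: ₹349,552 − ₹112,000 = ₹237,552.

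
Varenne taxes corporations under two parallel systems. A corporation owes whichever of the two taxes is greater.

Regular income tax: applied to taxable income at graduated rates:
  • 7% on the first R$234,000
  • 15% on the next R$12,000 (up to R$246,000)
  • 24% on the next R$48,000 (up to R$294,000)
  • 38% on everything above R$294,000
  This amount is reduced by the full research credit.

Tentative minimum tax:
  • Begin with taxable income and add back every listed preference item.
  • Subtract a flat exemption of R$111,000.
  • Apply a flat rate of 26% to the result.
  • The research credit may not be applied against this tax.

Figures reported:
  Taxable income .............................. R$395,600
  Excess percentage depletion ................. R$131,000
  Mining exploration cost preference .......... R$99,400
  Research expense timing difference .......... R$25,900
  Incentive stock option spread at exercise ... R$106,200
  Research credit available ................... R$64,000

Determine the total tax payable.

R$168,246

Regular income tax:
  R$234,000 × 7% = R$16,380
  R$12,000 × 15% = R$1,800
  R$48,000 × 24% = R$11,520
  R$101,600 × 38% = R$38,608
  → R$68,308
  Less research credit R$64,000 → R$4,308

Tentative minimum tax:
  Adjusted income: R$395,600 + R$131,000 + R$99,400 + R$25,900 + R$106,200 = R$758,100
  Less exemption R$111,000 → base R$647,100
  R$647,100 × 26% = R$168,246

R$168,246 > R$4,308, so the tentative minimum tax is the binding amount.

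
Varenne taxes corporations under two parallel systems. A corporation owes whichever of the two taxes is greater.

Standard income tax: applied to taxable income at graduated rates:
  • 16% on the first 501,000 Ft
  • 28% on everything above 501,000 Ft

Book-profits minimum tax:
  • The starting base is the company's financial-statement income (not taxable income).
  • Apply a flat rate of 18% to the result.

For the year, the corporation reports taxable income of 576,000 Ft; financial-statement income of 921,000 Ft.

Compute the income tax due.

165,780 Ft

Book-profits minimum tax:
  Base (financial-statement income): 921,000 Ft
  921,000 Ft × 18% = 165,780 Ft

Standard income tax:
  501,000 Ft × 16% = 80,160 Ft
  75,000 Ft × 28% = 21,000 Ft
  → 101,160 Ft

165,780 Ft > 101,160 Ft, so the book-profits minimum tax is the binding amount.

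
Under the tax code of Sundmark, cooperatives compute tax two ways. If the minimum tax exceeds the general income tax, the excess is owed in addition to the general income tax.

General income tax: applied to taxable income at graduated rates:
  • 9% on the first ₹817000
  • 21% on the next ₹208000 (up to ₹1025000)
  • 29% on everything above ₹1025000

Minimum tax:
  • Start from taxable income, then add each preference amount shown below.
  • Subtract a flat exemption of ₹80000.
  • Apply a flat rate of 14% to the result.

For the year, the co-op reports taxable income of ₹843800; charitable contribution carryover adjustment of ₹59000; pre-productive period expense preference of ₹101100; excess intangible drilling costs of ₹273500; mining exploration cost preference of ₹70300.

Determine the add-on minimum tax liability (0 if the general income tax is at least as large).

₹98320

General income tax:
  ₹817000 × 9% = ₹73530
  ₹26800 × 21% = ₹5628
  → ₹79158

Minimum tax:
  Adjusted income: ₹843800 + ₹59000 + ₹101100 + ₹273500 + ₹70300 = ₹1347700
  Less exemption ₹80000 → base ₹1267700
  ₹1267700 × 14% = ₹177478

Excess of minimum tax over general income tax: ₹177478 − ₹79158 = ₹98320.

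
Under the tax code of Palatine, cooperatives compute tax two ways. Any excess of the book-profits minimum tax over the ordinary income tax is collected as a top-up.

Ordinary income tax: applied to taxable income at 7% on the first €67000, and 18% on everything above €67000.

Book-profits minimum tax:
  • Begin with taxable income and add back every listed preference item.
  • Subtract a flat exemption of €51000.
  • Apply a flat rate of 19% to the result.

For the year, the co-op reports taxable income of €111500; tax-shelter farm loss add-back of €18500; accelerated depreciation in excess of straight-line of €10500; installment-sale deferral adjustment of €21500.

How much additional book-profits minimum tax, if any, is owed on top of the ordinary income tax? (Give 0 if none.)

Ordinary income tax:
  €67000 × 7% = €4690
  €44500 × 18% = €8010
  → €12700

Book-profits minimum tax:
  Adjusted income: €111500 + €18500 + €10500 + €21500 = €162000
  Less exemption €51000 → base €111000
  €111000 × 19% = €21090

Excess of book-profits minimum tax over ordinary income tax: €21090 − €12700 = €8390.

€8390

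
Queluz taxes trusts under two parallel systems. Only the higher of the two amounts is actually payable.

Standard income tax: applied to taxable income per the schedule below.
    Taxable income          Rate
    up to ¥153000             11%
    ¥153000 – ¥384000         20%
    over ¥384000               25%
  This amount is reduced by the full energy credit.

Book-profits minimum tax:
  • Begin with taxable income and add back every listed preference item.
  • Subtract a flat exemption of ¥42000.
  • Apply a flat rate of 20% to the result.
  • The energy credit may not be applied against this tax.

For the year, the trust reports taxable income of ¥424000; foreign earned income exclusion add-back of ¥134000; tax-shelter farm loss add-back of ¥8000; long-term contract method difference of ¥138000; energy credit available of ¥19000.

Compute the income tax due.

¥132400

Standard income tax:
  ¥153000 × 11% = ¥16830
  ¥231000 × 20% = ¥46200
  ¥40000 × 25% = ¥10000
  → ¥73030
  Less energy credit ¥19000 → ¥54030

Book-profits minimum tax:
  Adjusted income: ¥424000 + ¥134000 + ¥8000 + ¥138000 = ¥704000
  Less exemption ¥42000 → base ¥662000
  ¥662000 × 20% = ¥132400

¥132400 > ¥54030, so the book-profits minimum tax is the binding amount.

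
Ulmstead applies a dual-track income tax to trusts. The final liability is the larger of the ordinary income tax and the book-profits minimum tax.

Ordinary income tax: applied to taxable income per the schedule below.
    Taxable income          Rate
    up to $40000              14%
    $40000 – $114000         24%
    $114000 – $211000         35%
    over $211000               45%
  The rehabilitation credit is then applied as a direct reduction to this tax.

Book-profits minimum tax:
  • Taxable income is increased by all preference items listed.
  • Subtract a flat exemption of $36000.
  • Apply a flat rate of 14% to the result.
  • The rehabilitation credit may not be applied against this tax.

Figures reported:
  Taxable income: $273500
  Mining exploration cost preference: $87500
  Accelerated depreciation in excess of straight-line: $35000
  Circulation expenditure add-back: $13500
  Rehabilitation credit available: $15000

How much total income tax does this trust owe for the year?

Ordinary income tax:
  $40000 × 14% = $5600
  $74000 × 24% = $17760
  $97000 × 35% = $33950
  $62500 × 45% = $28125
  → $85435
  Less rehabilitation credit $15000 → $70435

Book-profits minimum tax:
  Adjusted income: $273500 + $87500 + $35000 + $13500 = $409500
  Less exemption $36000 → base $373500
  $373500 × 14% = $52290

$70435 > $52290, so the ordinary income tax governs.

$70435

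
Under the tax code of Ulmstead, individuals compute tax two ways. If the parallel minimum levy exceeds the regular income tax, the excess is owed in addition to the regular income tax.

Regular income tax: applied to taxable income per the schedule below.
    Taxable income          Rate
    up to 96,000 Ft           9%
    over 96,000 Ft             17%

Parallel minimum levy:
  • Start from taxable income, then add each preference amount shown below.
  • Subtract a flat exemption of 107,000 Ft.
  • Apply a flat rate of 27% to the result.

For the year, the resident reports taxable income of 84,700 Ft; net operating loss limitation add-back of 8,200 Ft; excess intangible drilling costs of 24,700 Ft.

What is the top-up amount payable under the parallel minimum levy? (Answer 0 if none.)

0 Ft

Parallel minimum levy:
  Adjusted income: 84,700 Ft + 8,200 Ft + 24,700 Ft = 117,600 Ft
  Less exemption 107,000 Ft → base 10,600 Ft
  10,600 Ft × 27% = 2,862 Ft

Regular income tax:
  84,700 Ft × 9% = 7,623 Ft

2,862 Ft ≤ 7,623 Ft, so no add-on is due.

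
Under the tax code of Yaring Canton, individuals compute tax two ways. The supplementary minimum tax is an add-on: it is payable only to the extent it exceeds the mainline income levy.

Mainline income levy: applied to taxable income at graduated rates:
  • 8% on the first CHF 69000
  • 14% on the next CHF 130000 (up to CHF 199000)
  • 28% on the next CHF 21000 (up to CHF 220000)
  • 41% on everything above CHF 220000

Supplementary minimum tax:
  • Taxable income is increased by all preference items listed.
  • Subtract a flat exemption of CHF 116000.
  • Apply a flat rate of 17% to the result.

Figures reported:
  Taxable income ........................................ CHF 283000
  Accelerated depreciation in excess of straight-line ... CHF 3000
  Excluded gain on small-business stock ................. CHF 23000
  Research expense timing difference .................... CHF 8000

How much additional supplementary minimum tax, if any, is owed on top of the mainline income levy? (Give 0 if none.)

Supplementary minimum tax:
  Adjusted income: CHF 283000 + CHF 3000 + CHF 23000 + CHF 8000 = CHF 317000
  Less exemption CHF 116000 → base CHF 201000
  CHF 201000 × 17% = CHF 34170

Mainline income levy:
  CHF 69000 × 8% = CHF 5520
  CHF 130000 × 14% = CHF 18200
  CHF 21000 × 28% = CHF 5880
  CHF 63000 × 41% = CHF 25830
  → CHF 55430

CHF 34170 ≤ CHF 55430, so no add-on is due.

CHF 0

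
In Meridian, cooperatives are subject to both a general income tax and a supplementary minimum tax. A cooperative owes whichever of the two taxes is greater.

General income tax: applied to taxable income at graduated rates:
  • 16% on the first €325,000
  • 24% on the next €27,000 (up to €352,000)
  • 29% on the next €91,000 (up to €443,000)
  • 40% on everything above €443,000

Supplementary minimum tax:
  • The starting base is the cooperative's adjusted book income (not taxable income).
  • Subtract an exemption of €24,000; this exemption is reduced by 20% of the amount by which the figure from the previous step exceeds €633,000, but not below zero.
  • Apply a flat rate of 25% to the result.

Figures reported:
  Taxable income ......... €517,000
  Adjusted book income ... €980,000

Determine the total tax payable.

€245,000

General income tax:
  €325,000 × 16% = €52,000
  €27,000 × 24% = €6,480
  €91,000 × 29% = €26,390
  €74,000 × 40% = €29,600
  → €114,470

Supplementary minimum tax:
  Base (adjusted book income): €980,000
  Exemption: 20% × (€980,000 − €633,000) = €69,400 ≥ €24,000, so the exemption is fully phased out
  Base: €980,000 − €0 = €980,000
  €980,000 × 25% = €245,000

€245,000 > €114,470, so the supplementary minimum tax is the binding amount.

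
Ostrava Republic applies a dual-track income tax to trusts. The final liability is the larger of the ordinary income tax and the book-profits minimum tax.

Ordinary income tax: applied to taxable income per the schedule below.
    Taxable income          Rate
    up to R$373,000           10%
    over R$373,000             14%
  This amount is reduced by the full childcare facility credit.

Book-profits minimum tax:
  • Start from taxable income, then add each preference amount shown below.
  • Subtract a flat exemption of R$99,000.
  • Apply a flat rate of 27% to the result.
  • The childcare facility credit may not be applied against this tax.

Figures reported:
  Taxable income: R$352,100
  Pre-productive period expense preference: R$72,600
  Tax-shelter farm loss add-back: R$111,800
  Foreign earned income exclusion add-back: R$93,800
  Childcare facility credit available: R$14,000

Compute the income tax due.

Book-profits minimum tax:
  Adjusted income: R$352,100 + R$72,600 + R$111,800 + R$93,800 = R$630,300
  Less exemption R$99,000 → base R$531,300
  R$531,300 × 27% = R$143,451

Ordinary income tax:
  R$352,100 × 10% = R$35,210
  Less childcare facility credit R$14,000 → R$21,210

R$143,451 > R$21,210, so the book-profits minimum tax is the binding amount.

R$143,451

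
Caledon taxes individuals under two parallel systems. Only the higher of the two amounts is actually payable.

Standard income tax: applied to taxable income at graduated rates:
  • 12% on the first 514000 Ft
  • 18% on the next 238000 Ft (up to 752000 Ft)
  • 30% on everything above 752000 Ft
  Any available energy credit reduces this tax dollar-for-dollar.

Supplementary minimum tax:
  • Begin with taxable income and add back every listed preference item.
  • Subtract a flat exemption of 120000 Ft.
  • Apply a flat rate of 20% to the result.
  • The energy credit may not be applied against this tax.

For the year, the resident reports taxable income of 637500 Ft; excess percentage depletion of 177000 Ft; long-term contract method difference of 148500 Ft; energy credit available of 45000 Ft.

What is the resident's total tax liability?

Supplementary minimum tax:
  Adjusted income: 637500 Ft + 177000 Ft + 148500 Ft = 963000 Ft
  Less exemption 120000 Ft → base 843000 Ft
  843000 Ft × 20% = 168600 Ft

Standard income tax:
  514000 Ft × 12% = 61680 Ft
  123500 Ft × 18% = 22230 Ft
  → 83910 Ft
  Less energy credit 45000 Ft → 38910 Ft

168600 Ft > 38910 Ft, so the supplementary minimum tax is the binding amount.

168600 Ft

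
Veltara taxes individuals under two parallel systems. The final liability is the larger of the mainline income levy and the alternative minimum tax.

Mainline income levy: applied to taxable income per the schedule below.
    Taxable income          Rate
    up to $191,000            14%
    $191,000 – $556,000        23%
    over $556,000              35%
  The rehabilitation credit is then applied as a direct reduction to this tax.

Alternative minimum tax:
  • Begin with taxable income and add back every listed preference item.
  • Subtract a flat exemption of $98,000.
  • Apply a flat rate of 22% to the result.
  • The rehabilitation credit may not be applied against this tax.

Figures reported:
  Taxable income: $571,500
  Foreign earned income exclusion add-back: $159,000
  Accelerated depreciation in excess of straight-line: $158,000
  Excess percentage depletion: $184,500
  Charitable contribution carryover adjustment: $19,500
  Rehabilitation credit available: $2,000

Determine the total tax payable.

Alternative minimum tax:
  Adjusted income: $571,500 + $159,000 + $158,000 + $184,500 + $19,500 = $1,092,500
  Less exemption $98,000 → base $994,500
  $994,500 × 22% = $218,790

Mainline income levy:
  $191,000 × 14% = $26,740
  $365,000 × 23% = $83,950
  $15,500 × 35% = $5,425
  → $116,115
  Less rehabilitation credit $2,000 → $114,115

$218,790 > $114,115, so the alternative minimum tax is the binding amount.

$218,790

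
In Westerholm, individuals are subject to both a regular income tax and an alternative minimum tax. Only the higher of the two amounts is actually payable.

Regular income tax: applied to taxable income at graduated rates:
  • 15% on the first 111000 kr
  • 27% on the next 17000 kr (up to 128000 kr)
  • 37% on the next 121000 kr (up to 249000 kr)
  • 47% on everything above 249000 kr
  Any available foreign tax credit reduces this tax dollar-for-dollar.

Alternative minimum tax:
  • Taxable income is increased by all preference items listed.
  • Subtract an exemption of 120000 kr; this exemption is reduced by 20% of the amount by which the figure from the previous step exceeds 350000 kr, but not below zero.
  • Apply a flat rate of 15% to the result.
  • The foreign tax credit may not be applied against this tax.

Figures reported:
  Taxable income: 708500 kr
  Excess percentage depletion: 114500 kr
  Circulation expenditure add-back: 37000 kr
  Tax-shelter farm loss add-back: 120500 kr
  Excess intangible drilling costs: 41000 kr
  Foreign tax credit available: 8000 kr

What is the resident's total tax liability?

273975 kr

Regular income tax:
  111000 kr × 15% = 16650 kr
  17000 kr × 27% = 4590 kr
  121000 kr × 37% = 44770 kr
  459500 kr × 47% = 215965 kr
  → 281975 kr
  Less foreign tax credit 8000 kr → 273975 kr

Alternative minimum tax:
  Adjusted income: 708500 kr + 114500 kr + 37000 kr + 120500 kr + 41000 kr = 1021500 kr
  Exemption: 20% × (1021500 kr − 350000 kr) = 134300 kr ≥ 120000 kr, so the exemption is fully phased out
  Base: 1021500 kr − 0 kr = 1021500 kr
  1021500 kr × 15% = 153225 kr

273975 kr > 153225 kr, so the regular income tax governs.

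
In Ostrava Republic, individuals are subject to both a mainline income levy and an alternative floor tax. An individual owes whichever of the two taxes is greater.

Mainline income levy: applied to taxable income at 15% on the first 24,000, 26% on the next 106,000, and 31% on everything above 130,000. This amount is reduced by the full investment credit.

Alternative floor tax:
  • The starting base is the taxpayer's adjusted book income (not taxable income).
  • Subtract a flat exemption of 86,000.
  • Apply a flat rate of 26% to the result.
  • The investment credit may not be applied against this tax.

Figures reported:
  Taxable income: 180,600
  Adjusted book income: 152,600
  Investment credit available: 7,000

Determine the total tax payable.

39,846

Mainline income levy:
  24,000 × 15% = 3,600
  106,000 × 26% = 27,560
  50,600 × 31% = 15,686
  → 46,846
  Less investment credit 7,000 → 39,846

Alternative floor tax:
  Base (adjusted book income): 152,600
  Less exemption 86,000 → base 66,600
  66,600 × 26% = 17,316

39,846 > 17,316, so the mainline income levy governs.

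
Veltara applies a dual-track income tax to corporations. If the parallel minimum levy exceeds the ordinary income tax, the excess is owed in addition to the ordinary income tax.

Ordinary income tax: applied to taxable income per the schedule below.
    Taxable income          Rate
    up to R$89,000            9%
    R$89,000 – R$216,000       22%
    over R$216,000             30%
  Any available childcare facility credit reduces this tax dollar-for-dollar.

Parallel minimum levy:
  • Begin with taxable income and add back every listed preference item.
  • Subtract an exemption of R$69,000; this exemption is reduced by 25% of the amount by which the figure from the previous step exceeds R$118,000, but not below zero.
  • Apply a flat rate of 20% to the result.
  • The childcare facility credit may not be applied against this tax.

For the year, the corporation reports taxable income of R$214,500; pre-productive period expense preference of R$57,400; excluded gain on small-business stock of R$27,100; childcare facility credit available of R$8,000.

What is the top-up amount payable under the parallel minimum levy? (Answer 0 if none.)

Ordinary income tax:
  R$89,000 × 9% = R$8,010
  R$125,500 × 22% = R$27,610
  → R$35,620
  Less childcare facility credit R$8,000 → R$27,620

Parallel minimum levy:
  Adjusted income: R$214,500 + R$57,400 + R$27,100 = R$299,000
  Exemption: R$69,000 − 25% × (R$299,000 − R$118,000) = R$69,000 − R$45,250 = R$23,750
  Base: R$299,000 − R$23,750 = R$275,250
  R$275,250 × 20% = R$55,050

Excess of parallel minimum levy over ordinary income tax: R$55,050 − R$27,620 = R$27,430.

R$27,430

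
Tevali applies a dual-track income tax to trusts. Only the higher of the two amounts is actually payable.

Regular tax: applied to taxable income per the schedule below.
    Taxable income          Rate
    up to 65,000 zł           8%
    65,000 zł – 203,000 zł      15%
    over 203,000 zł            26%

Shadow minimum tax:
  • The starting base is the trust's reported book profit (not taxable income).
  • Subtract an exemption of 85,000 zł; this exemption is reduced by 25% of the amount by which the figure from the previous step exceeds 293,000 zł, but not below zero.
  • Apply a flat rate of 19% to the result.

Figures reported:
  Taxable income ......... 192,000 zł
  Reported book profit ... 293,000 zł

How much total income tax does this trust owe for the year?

39,520 zł

Shadow minimum tax:
  Base (reported book profit): 293,000 zł
  Exemption: 293,000 zł ≤ 293,000 zł, so full 85,000 zł applies
  Base: 293,000 zł − 85,000 zł = 208,000 zł
  208,000 zł × 19% = 39,520 zł

Regular tax:
  65,000 zł × 8% = 5,200 zł
  127,000 zł × 15% = 19,050 zł
  → 24,250 zł

39,520 zł > 24,250 zł, so the shadow minimum tax is the binding amount.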